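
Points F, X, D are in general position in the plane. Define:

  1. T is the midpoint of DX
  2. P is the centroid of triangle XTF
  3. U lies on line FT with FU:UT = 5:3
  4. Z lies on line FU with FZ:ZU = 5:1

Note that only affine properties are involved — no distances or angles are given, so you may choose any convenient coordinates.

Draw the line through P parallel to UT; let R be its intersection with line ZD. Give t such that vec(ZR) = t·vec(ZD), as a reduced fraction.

Work in coordinates with F = (0, 0), X = (1, 0), D = (0, 1).
1. T is the midpoint of DX ⇒ T = (1/2, 1/2)
2. P is the centroid of triangle XTF ⇒ P = (1/2, 1/6)
3. U lies on line FT with FU:UT = 5:3 ⇒ U = (5/16, 5/16)
4. Z lies on line FU with FZ:ZU = 5:1 ⇒ Z = (25/96, 25/96)
through P parallel to UT: direction (3/16, 3/16); meets ZD at R = (25/72, 1/72)
R = Z + t·(D−Z) with t = -1/3

t = -1/3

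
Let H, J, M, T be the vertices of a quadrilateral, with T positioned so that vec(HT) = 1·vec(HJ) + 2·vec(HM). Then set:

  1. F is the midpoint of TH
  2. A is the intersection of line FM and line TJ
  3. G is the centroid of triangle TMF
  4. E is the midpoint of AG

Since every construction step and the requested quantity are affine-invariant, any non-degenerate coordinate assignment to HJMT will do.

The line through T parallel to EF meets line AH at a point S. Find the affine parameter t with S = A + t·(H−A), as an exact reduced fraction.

Set H = (0, 0), J = (1, 0), M = (0, 1), T = (1, 2); any affine frame gives the same invariant.
1. F is the midpoint of TH ⇒ F = (1/2, 1)
2. A is the intersection of line FM and line TJ ⇒ A = (1, 1)
3. G is the centroid of triangle TMF ⇒ G = (1/2, 4/3)
4. E is the midpoint of AG ⇒ E = (3/4, 7/6)
through T parallel to EF: direction (-1/4, -1/6); meets AH at S = (4, 4)
S = A + t·(H−A) with t = -3

t = -3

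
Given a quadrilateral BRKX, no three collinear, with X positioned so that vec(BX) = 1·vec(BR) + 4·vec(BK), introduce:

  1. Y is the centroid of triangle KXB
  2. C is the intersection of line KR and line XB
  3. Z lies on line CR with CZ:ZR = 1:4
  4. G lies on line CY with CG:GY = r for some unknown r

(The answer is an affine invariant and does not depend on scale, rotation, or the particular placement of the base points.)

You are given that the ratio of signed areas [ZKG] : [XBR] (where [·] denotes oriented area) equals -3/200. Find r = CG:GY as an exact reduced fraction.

r = 1/5

Set B = (0, 0), R = (1, 0), K = (0, 1), X = (1, 4); any affine frame gives the same invariant.
1. Y is the centroid of triangle KXB ⇒ Y = (1/3, 5/3)
2. C is the intersection of line KR and line XB ⇒ C = (1/5, 4/5)
3. Z lies on line CR with CZ:ZR = 1:4 ⇒ Z = (9/25, 16/25)
4. With CG:GY = r, write λ = r/(r+1) so G = C + λ·(Y−C); G is affine-linear in λ
Every point depending on G is an affine combination of G and λ-independent points, so each such coordinate is linear in λ; the λ² term in each signed area is a multiple of (Y−C)×(Y−C) = 0, so 2·[ZKG] and 2·[XBR] are each linear in λ. Evaluating at λ=0 and λ=1:
  2·[ZKG] = -9/25·λ,   2·[XBR] = 4
So [ZKG]:[XBR] = (-9/25·λ) / (4). Setting this equal to -3/200:
  -9/25·λ = -3/200·(4)  ⇒  λ = 1/6
Then r = λ/(1−λ) = (1/6)/(5/6) = 1/5. Check: with r = 1/5, G = (2/9, 17/18) and [ZKG]:[XBR] = -3/200 as required.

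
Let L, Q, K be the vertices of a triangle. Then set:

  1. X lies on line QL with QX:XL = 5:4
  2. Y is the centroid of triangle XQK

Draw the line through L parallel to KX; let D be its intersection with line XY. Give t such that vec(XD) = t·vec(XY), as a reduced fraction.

t = -12/5

Assign L = (0, 0), Q = (1, 0), K = (0, 1) — the answer is frame-independent, so this choice is without loss of generality.
1. X lies on line QL with QX:XL = 5:4 ⇒ X = (4/9, 0)
2. Y is the centroid of triangle XQK ⇒ Y = (13/27, 1/3)
through L parallel to KX: direction (4/9, -1); meets XY at D = (16/45, -4/5)
D = X + t·(Y−X) with t = -12/5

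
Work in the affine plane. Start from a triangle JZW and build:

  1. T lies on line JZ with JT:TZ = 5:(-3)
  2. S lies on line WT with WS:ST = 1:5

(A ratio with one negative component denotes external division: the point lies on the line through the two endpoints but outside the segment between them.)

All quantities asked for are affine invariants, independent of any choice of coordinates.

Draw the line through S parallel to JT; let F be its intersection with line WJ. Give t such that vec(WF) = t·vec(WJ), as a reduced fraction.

Set J = (0, 0), Z = (1, 0), W = (0, 1); any affine frame gives the same invariant.
1. T lies on line JZ with JT:TZ = 5:(-3) ⇒ T = (5/2, 0)
2. S lies on line WT with WS:ST = 1:5 ⇒ S = (5/12, 5/6)
through S parallel to JT: direction (5/2, 0); meets WJ at F = (0, 5/6)
F = W + t·(J−W) with t = 1/6

t = 1/6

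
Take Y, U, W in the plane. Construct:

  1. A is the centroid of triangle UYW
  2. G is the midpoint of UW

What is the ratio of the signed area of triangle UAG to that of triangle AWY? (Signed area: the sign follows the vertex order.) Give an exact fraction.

[UAG]:[AWY] = -1/2

Set Y = (0, 0), U = (1, 0), W = (0, 1); any affine frame gives the same invariant.
1. A is the centroid of triangle UYW ⇒ A = (1/3, 1/3)
2. G is the midpoint of UW ⇒ G = (1/2, 1/2)
2·[UAG] = -1/6, 2·[AWY] = 1/3
[UAG]:[AWY] = -1/6:1/3 = -1/2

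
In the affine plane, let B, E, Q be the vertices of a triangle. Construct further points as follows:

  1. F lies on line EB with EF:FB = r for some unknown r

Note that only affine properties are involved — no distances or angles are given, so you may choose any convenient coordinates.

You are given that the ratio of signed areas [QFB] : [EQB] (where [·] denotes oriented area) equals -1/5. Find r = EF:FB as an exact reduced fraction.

Work in coordinates with B = (0, 0), E = (1, 0), Q = (0, 1).
1. With EF:FB = r, write λ = r/(r+1) so F = E + λ·(B−E); F is affine-linear in λ
Every point depending on F is an affine combination of F and λ-independent points, so each such coordinate is linear in λ; the λ² term in each signed area is a multiple of (B−E)×(B−E) = 0, so 2·[QFB] and 2·[EQB] are each linear in λ. Evaluating at λ=0 and λ=1:
  2·[QFB] = λ − 1,   2·[EQB] = 1
So [QFB]:[EQB] = (λ − 1) / (1). Setting this equal to -1/5:
  λ − 1 = -1/5·(1)  ⇒  λ = 4/5
Then r = λ/(1−λ) = (4/5)/(1/5) = 4. Check: with r = 4, F = (1/5, 0) and [QFB]:[EQB] = -1/5 as required.

r = 4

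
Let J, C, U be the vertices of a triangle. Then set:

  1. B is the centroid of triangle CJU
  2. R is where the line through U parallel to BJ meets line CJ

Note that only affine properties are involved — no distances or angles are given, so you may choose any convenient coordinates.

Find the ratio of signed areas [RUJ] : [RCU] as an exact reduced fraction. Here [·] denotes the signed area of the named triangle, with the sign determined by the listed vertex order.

[RUJ]:[RCU] = -1/2

Choose coordinates J = (0, 0), C = (1, 0), U = (0, 1).
1. B is the centroid of triangle CJU ⇒ B = (1/3, 1/3)
2. R is where the line through U parallel to BJ meets line CJ ⇒ R = (-1, 0)
2·[RUJ] = -1, 2·[RCU] = 2
[RUJ]:[RCU] = -1:2 = -1/2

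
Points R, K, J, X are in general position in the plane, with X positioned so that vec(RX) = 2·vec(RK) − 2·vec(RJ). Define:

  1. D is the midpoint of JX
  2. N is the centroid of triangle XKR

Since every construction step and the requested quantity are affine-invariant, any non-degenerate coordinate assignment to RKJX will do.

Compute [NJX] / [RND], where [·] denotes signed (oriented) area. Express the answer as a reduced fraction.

Work in coordinates with R = (0, 0), K = (1, 0), J = (0, 1), X = (2, -2).
1. D is the midpoint of JX ⇒ D = (1, -1/2)
2. N is the centroid of triangle XKR ⇒ N = (1, -2/3)
2·[NJX] = -1/3, 2·[RND] = 1/6
[NJX]:[RND] = -1/3:1/6 = -2

[NJX]:[RND] = -2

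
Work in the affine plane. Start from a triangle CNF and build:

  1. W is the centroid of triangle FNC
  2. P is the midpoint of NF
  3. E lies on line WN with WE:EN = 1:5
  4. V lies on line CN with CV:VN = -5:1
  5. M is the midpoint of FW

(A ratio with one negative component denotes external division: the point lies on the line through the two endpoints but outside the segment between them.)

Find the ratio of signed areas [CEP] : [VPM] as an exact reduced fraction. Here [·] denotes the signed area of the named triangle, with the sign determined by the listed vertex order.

[CEP]:[VPM] = 2

Choose coordinates C = (0, 0), N = (1, 0), F = (0, 1).
1. W is the centroid of triangle FNC ⇒ W = (1/3, 1/3)
2. P is the midpoint of NF ⇒ P = (1/2, 1/2)
3. E lies on line WN with WE:EN = 1:5 ⇒ E = (4/9, 5/18)
4. V lies on line CN with CV:VN = -5:1 ⇒ V = (5/4, 0)
5. M is the midpoint of FW ⇒ M = (1/6, 2/3)
2·[CEP] = 1/12, 2·[VPM] = 1/24
[CEP]:[VPM] = 1/12:1/24 = 2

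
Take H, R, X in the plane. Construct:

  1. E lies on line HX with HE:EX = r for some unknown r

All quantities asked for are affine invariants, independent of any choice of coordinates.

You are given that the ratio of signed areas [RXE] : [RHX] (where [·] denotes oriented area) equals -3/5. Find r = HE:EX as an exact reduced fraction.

Set H = (0, 0), R = (1, 0), X = (0, 1); any affine frame gives the same invariant.
1. With HE:EX = r, write λ = r/(r+1) so E = H + λ·(X−H); E is affine-linear in λ
Every point depending on E is an affine combination of E and λ-independent points, so each such coordinate is linear in λ; the λ² term in each signed area is a multiple of (X−H)×(X−H) = 0, so 2·[RXE] and 2·[RHX] are each linear in λ. Evaluating at λ=0 and λ=1:
  2·[RXE] = −λ + 1,   2·[RHX] = -1
So [RXE]:[RHX] = (−λ + 1) / (-1). Setting this equal to -3/5:
  −λ + 1 = -3/5·(-1)  ⇒  λ = 2/5
Then r = λ/(1−λ) = (2/5)/(3/5) = 2/3. Check: with r = 2/3, E = (0, 2/5) and [RXE]:[RHX] = -3/5 as required.

r = 2/3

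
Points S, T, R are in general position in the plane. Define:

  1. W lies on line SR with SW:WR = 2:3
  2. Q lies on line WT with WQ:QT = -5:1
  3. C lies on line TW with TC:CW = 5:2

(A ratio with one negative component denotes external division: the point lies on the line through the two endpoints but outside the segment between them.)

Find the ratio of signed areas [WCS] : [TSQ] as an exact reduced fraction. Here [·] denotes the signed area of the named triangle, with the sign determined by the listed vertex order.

Set S = (0, 0), T = (1, 0), R = (0, 1); any affine frame gives the same invariant.
1. W lies on line SR with SW:WR = 2:3 ⇒ W = (0, 2/5)
2. Q lies on line WT with WQ:QT = -5:1 ⇒ Q = (5/4, -1/10)
3. C lies on line TW with TC:CW = 5:2 ⇒ C = (2/7, 2/7)
2·[WCS] = -4/35, 2·[TSQ] = 1/10
[WCS]:[TSQ] = -4/35:1/10 = -8/7

[WCS]:[TSQ] = -8/7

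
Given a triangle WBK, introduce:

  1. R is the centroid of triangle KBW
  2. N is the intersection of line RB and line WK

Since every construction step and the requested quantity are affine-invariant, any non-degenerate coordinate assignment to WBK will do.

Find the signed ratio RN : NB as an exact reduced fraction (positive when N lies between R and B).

Set W = (0, 0), B = (1, 0), K = (0, 1); any affine frame gives the same invariant.
1. R is the centroid of triangle KBW ⇒ R = (1/3, 1/3)
2. N is the intersection of line RB and line WK ⇒ N = (0, 1/2)
N = R + t·(B−R) with t = -1/2, so RN:NB = t:(1−t) = -1/2:3/2

RN:NB = -1/3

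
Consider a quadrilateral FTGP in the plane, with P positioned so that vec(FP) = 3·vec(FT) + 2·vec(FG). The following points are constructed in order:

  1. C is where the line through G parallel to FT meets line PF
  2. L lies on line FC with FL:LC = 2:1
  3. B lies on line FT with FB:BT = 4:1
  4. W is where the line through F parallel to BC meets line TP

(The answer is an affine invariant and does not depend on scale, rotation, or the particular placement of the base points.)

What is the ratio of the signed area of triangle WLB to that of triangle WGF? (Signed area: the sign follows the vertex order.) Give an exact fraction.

[WLB]:[WGF] = 64/105

Set F = (0, 0), T = (1, 0), G = (0, 1), P = (3, 2); any affine frame gives the same invariant.
1. C is where the line through G parallel to FT meets line PF ⇒ C = (3/2, 1)
2. L lies on line FC with FL:LC = 2:1 ⇒ L = (1, 2/3)
3. B lies on line FT with FB:BT = 4:1 ⇒ B = (4/5, 0)
4. W is where the line through F parallel to BC meets line TP ⇒ W = (-7/3, -10/3)
2·[WLB] = -64/45, 2·[WGF] = -7/3
[WLB]:[WGF] = -64/45:-7/3 = 64/105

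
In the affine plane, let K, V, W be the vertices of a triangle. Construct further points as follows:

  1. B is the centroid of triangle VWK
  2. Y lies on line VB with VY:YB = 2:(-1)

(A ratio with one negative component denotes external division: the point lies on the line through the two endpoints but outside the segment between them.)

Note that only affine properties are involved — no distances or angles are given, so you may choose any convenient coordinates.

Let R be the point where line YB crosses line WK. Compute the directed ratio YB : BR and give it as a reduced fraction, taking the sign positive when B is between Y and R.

Set K = (0, 0), V = (1, 0), W = (0, 1); any affine frame gives the same invariant.
1. B is the centroid of triangle VWK ⇒ B = (1/3, 1/3)
2. Y lies on line VB with VY:YB = 2:(-1) ⇒ Y = (-1/3, 2/3)
line YB meets WK at R = (0, 1/2)
B = Y + t·(R−Y) with t = 2, so YB:BR = 2:-1

YB:BR = -2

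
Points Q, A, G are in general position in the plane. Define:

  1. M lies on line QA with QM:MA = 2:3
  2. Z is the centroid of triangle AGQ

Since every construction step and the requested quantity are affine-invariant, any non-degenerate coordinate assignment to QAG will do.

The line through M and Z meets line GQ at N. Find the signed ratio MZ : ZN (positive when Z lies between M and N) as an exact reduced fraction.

MZ:ZN = 1/5

Set Q = (0, 0), A = (1, 0), G = (0, 1); any affine frame gives the same invariant.
1. M lies on line QA with QM:MA = 2:3 ⇒ M = (2/5, 0)
2. Z is the centroid of triangle AGQ ⇒ Z = (1/3, 1/3)
line MZ meets GQ at N = (0, 2)
Z = M + t·(N−M) with t = 1/6, so MZ:ZN = 1/6:5/6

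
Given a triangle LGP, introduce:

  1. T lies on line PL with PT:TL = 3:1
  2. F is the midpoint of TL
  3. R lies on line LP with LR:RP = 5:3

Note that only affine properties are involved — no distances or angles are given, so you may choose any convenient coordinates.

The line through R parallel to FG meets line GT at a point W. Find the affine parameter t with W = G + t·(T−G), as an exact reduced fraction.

Set L = (0, 0), G = (1, 0), P = (0, 1); any affine frame gives the same invariant.
1. T lies on line PL with PT:TL = 3:1 ⇒ T = (0, 1/4)
2. F is the midpoint of TL ⇒ F = (0, 1/8)
3. R lies on line LP with LR:RP = 5:3 ⇒ R = (0, 5/8)
through R parallel to FG: direction (1, -1/8); meets GT at W = (-3, 1)
W = G + t·(T−G) with t = 4

t = 4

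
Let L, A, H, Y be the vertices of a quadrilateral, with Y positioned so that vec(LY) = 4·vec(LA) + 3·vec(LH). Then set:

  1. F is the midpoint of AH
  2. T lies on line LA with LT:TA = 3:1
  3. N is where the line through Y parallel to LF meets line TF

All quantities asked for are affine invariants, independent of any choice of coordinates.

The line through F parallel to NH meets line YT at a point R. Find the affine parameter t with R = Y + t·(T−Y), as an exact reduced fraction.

t = 148/151

Work in coordinates with L = (0, 0), A = (1, 0), H = (0, 1), Y = (4, 3).
1. F is the midpoint of AH ⇒ F = (1/2, 1/2)
2. T lies on line LA with LT:TA = 3:1 ⇒ T = (3/4, 0)
3. N is where the line through Y parallel to LF meets line TF ⇒ N = (5/6, -1/6)
through F parallel to NH: direction (-5/6, 7/6); meets YT at R = (123/151, 9/151)
R = Y + t·(T−Y) with t = 148/151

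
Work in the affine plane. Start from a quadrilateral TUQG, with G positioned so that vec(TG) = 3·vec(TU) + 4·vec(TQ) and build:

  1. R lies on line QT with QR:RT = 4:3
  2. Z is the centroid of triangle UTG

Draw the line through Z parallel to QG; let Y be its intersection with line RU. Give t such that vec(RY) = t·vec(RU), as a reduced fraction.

Work in coordinates with T = (0, 0), U = (1, 0), Q = (0, 1), G = (3, 4).
1. R lies on line QT with QR:RT = 4:3 ⇒ R = (0, 3/7)
2. Z is the centroid of triangle UTG ⇒ Z = (4/3, 4/3)
through Z parallel to QG: direction (3, 3); meets RU at Y = (3/10, 3/10)
Y = R + t·(U−R) with t = 3/10

t = 3/10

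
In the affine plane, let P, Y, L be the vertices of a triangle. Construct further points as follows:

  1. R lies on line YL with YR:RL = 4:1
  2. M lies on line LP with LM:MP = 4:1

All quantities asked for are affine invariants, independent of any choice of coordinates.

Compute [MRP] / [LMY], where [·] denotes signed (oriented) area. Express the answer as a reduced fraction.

Assign P = (0, 0), Y = (1, 0), L = (0, 1) — the answer is frame-independent, so this choice is without loss of generality.
1. R lies on line YL with YR:RL = 4:1 ⇒ R = (1/5, 4/5)
2. M lies on line LP with LM:MP = 4:1 ⇒ M = (0, 1/5)
2·[MRP] = -1/25, 2·[LMY] = 4/5
[MRP]:[LMY] = -1/25:4/5 = -1/20

[MRP]:[LMY] = -1/20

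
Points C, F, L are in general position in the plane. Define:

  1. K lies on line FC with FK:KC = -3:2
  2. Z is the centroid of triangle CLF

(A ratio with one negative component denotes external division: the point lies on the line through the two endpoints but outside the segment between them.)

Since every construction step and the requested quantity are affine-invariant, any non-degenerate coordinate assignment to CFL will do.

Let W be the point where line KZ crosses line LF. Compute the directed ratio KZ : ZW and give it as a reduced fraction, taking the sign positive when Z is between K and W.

KZ:ZW = 8

Assign C = (0, 0), F = (1, 0), L = (0, 1) — the answer is frame-independent, so this choice is without loss of generality.
1. K lies on line FC with FK:KC = -3:2 ⇒ K = (-2, 0)
2. Z is the centroid of triangle CLF ⇒ Z = (1/3, 1/3)
line KZ meets LF at W = (5/8, 3/8)
Z = K + t·(W−K) with t = 8/9, so KZ:ZW = 8/9:1/9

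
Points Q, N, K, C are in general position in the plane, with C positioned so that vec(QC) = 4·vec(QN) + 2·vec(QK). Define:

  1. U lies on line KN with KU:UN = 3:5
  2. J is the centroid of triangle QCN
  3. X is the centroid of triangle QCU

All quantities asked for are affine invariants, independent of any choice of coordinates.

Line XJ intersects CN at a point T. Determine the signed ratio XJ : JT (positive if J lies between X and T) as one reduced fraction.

Assign Q = (0, 0), N = (1, 0), K = (0, 1), C = (4, 2) — the answer is frame-independent, so this choice is without loss of generality.
1. U lies on line KN with KU:UN = 3:5 ⇒ U = (3/8, 5/8)
2. J is the centroid of triangle QCN ⇒ J = (5/3, 2/3)
3. X is the centroid of triangle QCU ⇒ X = (35/24, 7/8)
line XJ meets CN at T = (9/5, 8/15)
J = X + t·(T−X) with t = 25/41, so XJ:JT = 25/41:16/41

XJ:JT = 25/16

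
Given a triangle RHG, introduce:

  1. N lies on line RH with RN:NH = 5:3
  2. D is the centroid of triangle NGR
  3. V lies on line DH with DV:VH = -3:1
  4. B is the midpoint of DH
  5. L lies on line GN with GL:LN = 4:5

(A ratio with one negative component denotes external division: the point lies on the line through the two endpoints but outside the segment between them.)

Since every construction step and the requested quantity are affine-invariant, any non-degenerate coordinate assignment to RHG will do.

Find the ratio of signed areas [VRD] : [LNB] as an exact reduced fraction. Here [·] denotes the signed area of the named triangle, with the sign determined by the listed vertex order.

[VRD]:[LNB] = -54/5

Choose coordinates R = (0, 0), H = (1, 0), G = (0, 1).
1. N lies on line RH with RN:NH = 5:3 ⇒ N = (5/8, 0)
2. D is the centroid of triangle NGR ⇒ D = (5/24, 1/3)
3. V lies on line DH with DV:VH = -3:1 ⇒ V = (67/48, -1/6)
4. B is the midpoint of DH ⇒ B = (29/48, 1/6)
5. L lies on line GN with GL:LN = 4:5 ⇒ L = (5/18, 5/9)
2·[VRD] = -1/2, 2·[LNB] = 5/108
[VRD]:[LNB] = -1/2:5/108 = -54/5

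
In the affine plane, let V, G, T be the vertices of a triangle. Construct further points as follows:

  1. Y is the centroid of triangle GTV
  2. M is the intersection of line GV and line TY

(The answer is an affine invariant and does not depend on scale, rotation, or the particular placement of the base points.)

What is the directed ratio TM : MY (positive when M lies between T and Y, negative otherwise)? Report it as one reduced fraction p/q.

TM:MY = -3

Assign V = (0, 0), G = (1, 0), T = (0, 1) — the answer is frame-independent, so this choice is without loss of generality.
1. Y is the centroid of triangle GTV ⇒ Y = (1/3, 1/3)
2. M is the intersection of line GV and line TY ⇒ M = (1/2, 0)
M = T + t·(Y−T) with t = 3/2, so TM:MY = t:(1−t) = 3/2:-1/2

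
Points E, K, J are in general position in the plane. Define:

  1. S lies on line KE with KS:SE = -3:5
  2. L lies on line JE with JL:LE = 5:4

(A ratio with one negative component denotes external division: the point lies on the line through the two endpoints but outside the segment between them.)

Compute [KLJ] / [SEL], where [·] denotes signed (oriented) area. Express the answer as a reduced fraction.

[KLJ]:[SEL] = 1/2

Assign E = (0, 0), K = (1, 0), J = (0, 1) — the answer is frame-independent, so this choice is without loss of generality.
1. S lies on line KE with KS:SE = -3:5 ⇒ S = (5/2, 0)
2. L lies on line JE with JL:LE = 5:4 ⇒ L = (0, 4/9)
2·[KLJ] = -5/9, 2·[SEL] = -10/9
[KLJ]:[SEL] = -5/9:-10/9 = 1/2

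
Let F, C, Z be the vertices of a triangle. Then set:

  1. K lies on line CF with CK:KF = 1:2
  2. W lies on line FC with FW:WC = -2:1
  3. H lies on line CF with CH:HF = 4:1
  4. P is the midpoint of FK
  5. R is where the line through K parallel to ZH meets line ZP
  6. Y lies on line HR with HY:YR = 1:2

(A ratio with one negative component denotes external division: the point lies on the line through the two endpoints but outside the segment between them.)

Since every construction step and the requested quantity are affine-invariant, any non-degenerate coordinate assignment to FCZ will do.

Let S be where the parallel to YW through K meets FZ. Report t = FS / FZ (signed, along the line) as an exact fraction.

Work in coordinates with F = (0, 0), C = (1, 0), Z = (0, 1).
1. K lies on line CF with CK:KF = 1:2 ⇒ K = (2/3, 0)
2. W lies on line FC with FW:WC = -2:1 ⇒ W = (2, 0)
3. H lies on line CF with CH:HF = 4:1 ⇒ H = (1/5, 0)
4. P is the midpoint of FK ⇒ P = (1/3, 0)
5. R is where the line through K parallel to ZH meets line ZP ⇒ R = (7/6, -5/2)
6. Y lies on line HR with HY:YR = 1:2 ⇒ Y = (47/90, -5/6)
through K parallel to YW: direction (133/90, 5/6); meets FZ at S = (0, -50/133)
S = F + t·(Z−F) with t = -50/133

t = -50/133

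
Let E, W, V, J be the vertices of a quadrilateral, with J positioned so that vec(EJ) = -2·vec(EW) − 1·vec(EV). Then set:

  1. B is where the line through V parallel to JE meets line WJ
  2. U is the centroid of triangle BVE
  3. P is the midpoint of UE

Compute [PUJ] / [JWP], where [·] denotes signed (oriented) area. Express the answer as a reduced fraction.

[PUJ]:[JWP] = 1/2

Choose coordinates E = (0, 0), W = (1, 0), V = (0, 1), J = (-2, -1).
1. B is where the line through V parallel to JE meets line WJ ⇒ B = (-8, -3)
2. U is the centroid of triangle BVE ⇒ U = (-8/3, -2/3)
3. P is the midpoint of UE ⇒ P = (-4/3, -1/3)
2·[PUJ] = 2/3, 2·[JWP] = 4/3
[PUJ]:[JWP] = 2/3:4/3 = 1/2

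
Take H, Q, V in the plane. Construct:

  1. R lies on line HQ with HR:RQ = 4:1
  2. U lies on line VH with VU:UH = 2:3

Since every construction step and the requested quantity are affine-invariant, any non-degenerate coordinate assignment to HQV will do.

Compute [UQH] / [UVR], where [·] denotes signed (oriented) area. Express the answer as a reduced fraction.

Choose coordinates H = (0, 0), Q = (1, 0), V = (0, 1).
1. R lies on line HQ with HR:RQ = 4:1 ⇒ R = (4/5, 0)
2. U lies on line VH with VU:UH = 2:3 ⇒ U = (0, 3/5)
2·[UQH] = -3/5, 2·[UVR] = -8/25
[UQH]:[UVR] = -3/5:-8/25 = 15/8

[UQH]:[UVR] = 15/8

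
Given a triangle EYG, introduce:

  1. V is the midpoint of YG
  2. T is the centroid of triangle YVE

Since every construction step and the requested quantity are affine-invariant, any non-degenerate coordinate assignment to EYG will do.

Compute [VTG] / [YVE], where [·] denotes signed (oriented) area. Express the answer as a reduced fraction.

Choose coordinates E = (0, 0), Y = (1, 0), G = (0, 1).
1. V is the midpoint of YG ⇒ V = (1/2, 1/2)
2. T is the centroid of triangle YVE ⇒ T = (1/2, 1/6)
2·[VTG] = -1/6, 2·[YVE] = 1/2
[VTG]:[YVE] = -1/6:1/2 = -1/3

[VTG]:[YVE] = -1/3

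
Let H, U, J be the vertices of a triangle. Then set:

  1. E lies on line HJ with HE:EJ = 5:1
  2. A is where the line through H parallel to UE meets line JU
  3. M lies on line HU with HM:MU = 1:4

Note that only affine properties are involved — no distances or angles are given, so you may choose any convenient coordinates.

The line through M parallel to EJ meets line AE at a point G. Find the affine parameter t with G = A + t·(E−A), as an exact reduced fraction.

t = 29/30

Assign H = (0, 0), U = (1, 0), J = (0, 1) — the answer is frame-independent, so this choice is without loss of generality.
1. E lies on line HJ with HE:EJ = 5:1 ⇒ E = (0, 5/6)
2. A is where the line through H parallel to UE meets line JU ⇒ A = (6, -5)
3. M lies on line HU with HM:MU = 1:4 ⇒ M = (1/5, 0)
through M parallel to EJ: direction (0, 1/6); meets AE at G = (1/5, 23/36)
G = A + t·(E−A) with t = 29/30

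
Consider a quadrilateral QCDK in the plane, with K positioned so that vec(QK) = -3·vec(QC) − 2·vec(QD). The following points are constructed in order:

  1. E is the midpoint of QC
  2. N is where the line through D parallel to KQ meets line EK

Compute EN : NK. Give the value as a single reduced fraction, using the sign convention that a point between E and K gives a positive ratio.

EN:NK = -4/3

Assign Q = (0, 0), C = (1, 0), D = (0, 1), K = (-3, -2) — the answer is frame-independent, so this choice is without loss of generality.
1. E is the midpoint of QC ⇒ E = (1/2, 0)
2. N is where the line through D parallel to KQ meets line EK ⇒ N = (-27/2, -8)
N = E + t·(K−E) with t = 4, so EN:NK = t:(1−t) = 4:-3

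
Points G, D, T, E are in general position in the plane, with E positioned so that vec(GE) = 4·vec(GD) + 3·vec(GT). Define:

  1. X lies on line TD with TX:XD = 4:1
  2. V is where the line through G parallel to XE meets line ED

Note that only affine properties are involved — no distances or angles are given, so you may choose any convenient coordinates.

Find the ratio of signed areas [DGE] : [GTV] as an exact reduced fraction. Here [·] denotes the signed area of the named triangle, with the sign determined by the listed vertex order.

Work in coordinates with G = (0, 0), D = (1, 0), T = (0, 1), E = (4, 3).
1. X lies on line TD with TX:XD = 4:1 ⇒ X = (4/5, 1/5)
2. V is where the line through G parallel to XE meets line ED ⇒ V = (8, 7)
2·[DGE] = -3, 2·[GTV] = -8
[DGE]:[GTV] = -3:-8 = 3/8

[DGE]:[GTV] = 3/8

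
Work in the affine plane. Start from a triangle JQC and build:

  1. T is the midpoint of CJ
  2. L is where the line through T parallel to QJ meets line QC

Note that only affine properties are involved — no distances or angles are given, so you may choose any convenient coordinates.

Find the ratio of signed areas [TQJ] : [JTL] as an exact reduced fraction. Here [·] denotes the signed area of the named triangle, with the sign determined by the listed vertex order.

Set J = (0, 0), Q = (1, 0), C = (0, 1); any affine frame gives the same invariant.
1. T is the midpoint of CJ ⇒ T = (0, 1/2)
2. L is where the line through T parallel to QJ meets line QC ⇒ L = (1/2, 1/2)
2·[TQJ] = -1/2, 2·[JTL] = -1/4
[TQJ]:[JTL] = -1/2:-1/4 = 2

[TQJ]:[JTL] = 2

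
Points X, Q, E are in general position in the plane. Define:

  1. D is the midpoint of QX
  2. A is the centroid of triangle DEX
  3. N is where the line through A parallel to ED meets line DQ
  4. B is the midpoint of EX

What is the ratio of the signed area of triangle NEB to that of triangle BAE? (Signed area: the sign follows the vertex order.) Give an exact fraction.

Choose coordinates X = (0, 0), Q = (1, 0), E = (0, 1).
1. D is the midpoint of QX ⇒ D = (1/2, 0)
2. A is the centroid of triangle DEX ⇒ A = (1/6, 1/3)
3. N is where the line through A parallel to ED meets line DQ ⇒ N = (1/3, 0)
4. B is the midpoint of EX ⇒ B = (0, 1/2)
2·[NEB] = 1/6, 2·[BAE] = 1/12
[NEB]:[BAE] = 1/6:1/12 = 2

[NEB]:[BAE] = 2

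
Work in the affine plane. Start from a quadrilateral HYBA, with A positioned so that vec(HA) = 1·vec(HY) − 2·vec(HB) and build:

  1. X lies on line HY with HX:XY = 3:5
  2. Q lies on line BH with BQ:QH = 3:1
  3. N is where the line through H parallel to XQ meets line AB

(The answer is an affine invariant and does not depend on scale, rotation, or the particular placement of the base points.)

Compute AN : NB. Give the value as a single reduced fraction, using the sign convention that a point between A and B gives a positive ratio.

Assign H = (0, 0), Y = (1, 0), B = (0, 1), A = (1, -2) — the answer is frame-independent, so this choice is without loss of generality.
1. X lies on line HY with HX:XY = 3:5 ⇒ X = (3/8, 0)
2. Q lies on line BH with BQ:QH = 3:1 ⇒ Q = (0, 1/4)
3. N is where the line through H parallel to XQ meets line AB ⇒ N = (3/7, -2/7)
N = A + t·(B−A) with t = 4/7, so AN:NB = t:(1−t) = 4/7:3/7

AN:NB = 4/3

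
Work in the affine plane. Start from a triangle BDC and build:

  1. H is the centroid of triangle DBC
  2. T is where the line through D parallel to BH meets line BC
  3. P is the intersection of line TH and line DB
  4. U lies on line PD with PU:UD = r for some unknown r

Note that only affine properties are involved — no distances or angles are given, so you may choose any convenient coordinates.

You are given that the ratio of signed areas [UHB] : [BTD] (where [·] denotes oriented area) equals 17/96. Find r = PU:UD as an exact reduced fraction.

r = 3/5

Work in coordinates with B = (0, 0), D = (1, 0), C = (0, 1).
1. H is the centroid of triangle DBC ⇒ H = (1/3, 1/3)
2. T is where the line through D parallel to BH meets line BC ⇒ T = (0, -1)
3. P is the intersection of line TH and line DB ⇒ P = (1/4, 0)
4. With PU:UD = r, write λ = r/(r+1) so U = P + λ·(D−P); U is affine-linear in λ
Every point depending on U is an affine combination of U and λ-independent points, so each such coordinate is linear in λ; the λ² term in each signed area is a multiple of (D−P)×(D−P) = 0, so 2·[UHB] and 2·[BTD] are each linear in λ. Evaluating at λ=0 and λ=1:
  2·[UHB] = 1/4·λ + 1/12,   2·[BTD] = 1
So [UHB]:[BTD] = (1/4·λ + 1/12) / (1). Setting this equal to 17/96:
  1/4·λ + 1/12 = 17/96·(1)  ⇒  λ = 3/8
Then r = λ/(1−λ) = (3/8)/(5/8) = 3/5. Check: with r = 3/5, U = (17/32, 0) and [UHB]:[BTD] = 17/96 as required.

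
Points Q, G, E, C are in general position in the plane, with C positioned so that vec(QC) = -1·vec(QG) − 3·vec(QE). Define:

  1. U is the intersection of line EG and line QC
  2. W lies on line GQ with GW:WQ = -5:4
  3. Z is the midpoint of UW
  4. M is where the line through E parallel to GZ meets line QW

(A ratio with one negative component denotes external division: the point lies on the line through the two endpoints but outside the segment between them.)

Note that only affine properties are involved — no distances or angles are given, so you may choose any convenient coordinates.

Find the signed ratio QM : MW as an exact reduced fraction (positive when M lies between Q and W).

Assign Q = (0, 0), G = (1, 0), E = (0, 1), C = (-1, -3) — the answer is frame-independent, so this choice is without loss of generality.
1. U is the intersection of line EG and line QC ⇒ U = (1/4, 3/4)
2. W lies on line GQ with GW:WQ = -5:4 ⇒ W = (-4, 0)
3. Z is the midpoint of UW ⇒ Z = (-15/8, 3/8)
4. M is where the line through E parallel to GZ meets line QW ⇒ M = (23/3, 0)
M = Q + t·(W−Q) with t = -23/12, so QM:MW = t:(1−t) = -23/12:35/12

QM:MW = -23/35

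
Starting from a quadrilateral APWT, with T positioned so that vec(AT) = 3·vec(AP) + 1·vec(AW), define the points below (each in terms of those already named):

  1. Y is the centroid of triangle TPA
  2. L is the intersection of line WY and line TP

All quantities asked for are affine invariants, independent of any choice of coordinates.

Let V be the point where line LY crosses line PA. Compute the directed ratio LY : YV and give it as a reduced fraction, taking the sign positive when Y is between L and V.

Choose coordinates A = (0, 0), P = (1, 0), W = (0, 1), T = (3, 1).
1. Y is the centroid of triangle TPA ⇒ Y = (4/3, 1/3)
2. L is the intersection of line WY and line TP ⇒ L = (3/2, 1/4)
line LY meets PA at V = (2, 0)
Y = L + t·(V−L) with t = -1/3, so LY:YV = -1/3:4/3

LY:YV = -1/4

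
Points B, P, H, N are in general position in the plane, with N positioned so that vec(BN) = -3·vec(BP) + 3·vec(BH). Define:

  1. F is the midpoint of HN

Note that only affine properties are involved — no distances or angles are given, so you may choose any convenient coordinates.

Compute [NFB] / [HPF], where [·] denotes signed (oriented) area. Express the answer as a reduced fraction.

[NFB]:[HPF] = 3

Work in coordinates with B = (0, 0), P = (1, 0), H = (0, 1), N = (-3, 3).
1. F is the midpoint of HN ⇒ F = (-3/2, 2)
2·[NFB] = -3/2, 2·[HPF] = -1/2
[NFB]:[HPF] = -3/2:-1/2 = 3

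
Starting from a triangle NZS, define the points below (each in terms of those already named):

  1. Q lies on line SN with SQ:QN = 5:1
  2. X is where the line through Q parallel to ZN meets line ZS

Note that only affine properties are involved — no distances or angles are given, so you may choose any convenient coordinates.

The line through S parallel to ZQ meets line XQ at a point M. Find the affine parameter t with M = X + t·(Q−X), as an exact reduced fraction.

Work in coordinates with N = (0, 0), Z = (1, 0), S = (0, 1).
1. Q lies on line SN with SQ:QN = 5:1 ⇒ Q = (0, 1/6)
2. X is where the line through Q parallel to ZN meets line ZS ⇒ X = (5/6, 1/6)
through S parallel to ZQ: direction (-1, 1/6); meets XQ at M = (5, 1/6)
M = X + t·(Q−X) with t = -5

t = -5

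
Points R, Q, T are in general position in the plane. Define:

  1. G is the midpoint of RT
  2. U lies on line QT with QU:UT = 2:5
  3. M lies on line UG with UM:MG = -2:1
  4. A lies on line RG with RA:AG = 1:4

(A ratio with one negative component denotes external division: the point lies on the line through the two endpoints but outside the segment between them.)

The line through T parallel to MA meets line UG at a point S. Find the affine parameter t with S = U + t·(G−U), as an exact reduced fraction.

Work in coordinates with R = (0, 0), Q = (1, 0), T = (0, 1).
1. G is the midpoint of RT ⇒ G = (0, 1/2)
2. U lies on line QT with QU:UT = 2:5 ⇒ U = (5/7, 2/7)
3. M lies on line UG with UM:MG = -2:1 ⇒ M = (-5/7, 5/7)
4. A lies on line RG with RA:AG = 1:4 ⇒ A = (0, 1/10)
through T parallel to MA: direction (5/7, -43/70); meets UG at S = (25/28, 13/56)
S = U + t·(G−U) with t = -1/4

t = -1/4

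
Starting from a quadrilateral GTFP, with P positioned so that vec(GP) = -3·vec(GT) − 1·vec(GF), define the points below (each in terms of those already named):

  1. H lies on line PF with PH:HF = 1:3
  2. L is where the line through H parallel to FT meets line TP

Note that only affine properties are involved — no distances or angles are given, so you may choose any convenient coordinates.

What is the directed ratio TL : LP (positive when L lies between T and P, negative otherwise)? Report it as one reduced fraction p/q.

TL:LP = 3

Work in coordinates with G = (0, 0), T = (1, 0), F = (0, 1), P = (-3, -1).
1. H lies on line PF with PH:HF = 1:3 ⇒ H = (-9/4, -1/2)
2. L is where the line through H parallel to FT meets line TP ⇒ L = (-2, -3/4)
L = T + t·(P−T) with t = 3/4, so TL:LP = t:(1−t) = 3/4:1/4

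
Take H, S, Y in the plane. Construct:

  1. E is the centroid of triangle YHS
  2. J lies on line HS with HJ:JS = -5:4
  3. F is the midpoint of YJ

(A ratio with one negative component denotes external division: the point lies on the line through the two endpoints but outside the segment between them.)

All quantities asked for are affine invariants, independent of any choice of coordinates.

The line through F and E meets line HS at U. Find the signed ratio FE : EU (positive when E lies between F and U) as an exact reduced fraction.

FE:EU = 1/2

Assign H = (0, 0), S = (1, 0), Y = (0, 1) — the answer is frame-independent, so this choice is without loss of generality.
1. E is the centroid of triangle YHS ⇒ E = (1/3, 1/3)
2. J lies on line HS with HJ:JS = -5:4 ⇒ J = (5, 0)
3. F is the midpoint of YJ ⇒ F = (5/2, 1/2)
line FE meets HS at U = (-4, 0)
E = F + t·(U−F) with t = 1/3, so FE:EU = 1/3:2/3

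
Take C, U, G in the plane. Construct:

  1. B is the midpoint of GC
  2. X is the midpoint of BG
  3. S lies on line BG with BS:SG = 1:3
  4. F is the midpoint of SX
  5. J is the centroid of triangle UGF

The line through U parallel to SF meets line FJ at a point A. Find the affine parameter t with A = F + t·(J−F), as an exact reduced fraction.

Choose coordinates C = (0, 0), U = (1, 0), G = (0, 1).
1. B is the midpoint of GC ⇒ B = (0, 1/2)
2. X is the midpoint of BG ⇒ X = (0, 3/4)
3. S lies on line BG with BS:SG = 1:3 ⇒ S = (0, 5/8)
4. F is the midpoint of SX ⇒ F = (0, 11/16)
5. J is the centroid of triangle UGF ⇒ J = (1/3, 9/16)
through U parallel to SF: direction (0, 1/16); meets FJ at A = (1, 5/16)
A = F + t·(J−F) with t = 3

t = 3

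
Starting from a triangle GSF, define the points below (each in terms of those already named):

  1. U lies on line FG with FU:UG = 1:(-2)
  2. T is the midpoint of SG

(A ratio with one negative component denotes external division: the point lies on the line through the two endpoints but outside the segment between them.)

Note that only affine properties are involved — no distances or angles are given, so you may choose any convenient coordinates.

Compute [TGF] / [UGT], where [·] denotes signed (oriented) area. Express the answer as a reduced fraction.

Assign G = (0, 0), S = (1, 0), F = (0, 1) — the answer is frame-independent, so this choice is without loss of generality.
1. U lies on line FG with FU:UG = 1:(-2) ⇒ U = (0, 2)
2. T is the midpoint of SG ⇒ T = (1/2, 0)
2·[TGF] = -1/2, 2·[UGT] = 1
[TGF]:[UGT] = -1/2:1 = -1/2

[TGF]:[UGT] = -1/2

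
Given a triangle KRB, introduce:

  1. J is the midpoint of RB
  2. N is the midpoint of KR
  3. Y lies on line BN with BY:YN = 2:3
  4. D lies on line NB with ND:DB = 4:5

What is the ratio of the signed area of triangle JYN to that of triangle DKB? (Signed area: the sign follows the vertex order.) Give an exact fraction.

Choose coordinates K = (0, 0), R = (1, 0), B = (0, 1).
1. J is the midpoint of RB ⇒ J = (1/2, 1/2)
2. N is the midpoint of KR ⇒ N = (1/2, 0)
3. Y lies on line BN with BY:YN = 2:3 ⇒ Y = (1/5, 3/5)
4. D lies on line NB with ND:DB = 4:5 ⇒ D = (5/18, 4/9)
2·[JYN] = 3/20, 2·[DKB] = -5/18
[JYN]:[DKB] = 3/20:-5/18 = -27/50

[JYN]:[DKB] = -27/50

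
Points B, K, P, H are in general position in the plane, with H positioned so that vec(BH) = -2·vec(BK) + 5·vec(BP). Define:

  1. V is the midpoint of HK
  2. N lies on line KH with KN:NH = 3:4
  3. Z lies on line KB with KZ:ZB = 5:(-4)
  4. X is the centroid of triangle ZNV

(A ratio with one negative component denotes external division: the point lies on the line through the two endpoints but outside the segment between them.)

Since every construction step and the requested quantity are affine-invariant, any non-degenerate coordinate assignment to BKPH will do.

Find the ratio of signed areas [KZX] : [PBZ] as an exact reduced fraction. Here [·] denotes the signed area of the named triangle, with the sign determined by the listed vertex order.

[KZX]:[PBZ] = 325/168

Set B = (0, 0), K = (1, 0), P = (0, 1), H = (-2, 5); any affine frame gives the same invariant.
1. V is the midpoint of HK ⇒ V = (-1/2, 5/2)
2. N lies on line KH with KN:NH = 3:4 ⇒ N = (-2/7, 15/7)
3. Z lies on line KB with KZ:ZB = 5:(-4) ⇒ Z = (-4, 0)
4. X is the centroid of triangle ZNV ⇒ X = (-67/42, 65/42)
2·[KZX] = -325/42, 2·[PBZ] = -4
[KZX]:[PBZ] = -325/42:-4 = 325/168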